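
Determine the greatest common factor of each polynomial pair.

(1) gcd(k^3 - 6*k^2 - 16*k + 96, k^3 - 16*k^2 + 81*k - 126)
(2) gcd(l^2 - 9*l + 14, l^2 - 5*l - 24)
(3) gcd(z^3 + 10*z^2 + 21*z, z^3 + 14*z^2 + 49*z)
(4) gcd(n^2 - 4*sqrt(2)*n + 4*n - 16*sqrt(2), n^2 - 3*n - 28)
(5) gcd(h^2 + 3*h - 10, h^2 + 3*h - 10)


(1) = k - 6
(2) = 1
(3) = z^2 + 7*z
(4) = n + 4
(5) = h^2 + 3*h - 10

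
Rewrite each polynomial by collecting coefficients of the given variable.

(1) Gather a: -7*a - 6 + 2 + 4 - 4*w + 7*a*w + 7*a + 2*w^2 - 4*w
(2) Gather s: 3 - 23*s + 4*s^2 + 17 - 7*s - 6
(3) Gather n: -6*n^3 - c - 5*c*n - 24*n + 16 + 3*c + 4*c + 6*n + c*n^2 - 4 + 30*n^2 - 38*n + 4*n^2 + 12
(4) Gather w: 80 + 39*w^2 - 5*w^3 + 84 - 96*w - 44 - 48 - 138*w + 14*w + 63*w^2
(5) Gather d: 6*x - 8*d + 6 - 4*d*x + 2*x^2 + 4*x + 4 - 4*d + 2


(1) = 7*a*w + 2*w^2 - 8*w
(2) = 4*s^2 - 30*s + 14
(3) = 6*c - 6*n^3 + n^2*(c + 34) + n*(-5*c - 56) + 24
(4) = -5*w^3 + 102*w^2 - 220*w + 72
(5) = d*(-4*x - 12) + 2*x^2 + 10*x + 12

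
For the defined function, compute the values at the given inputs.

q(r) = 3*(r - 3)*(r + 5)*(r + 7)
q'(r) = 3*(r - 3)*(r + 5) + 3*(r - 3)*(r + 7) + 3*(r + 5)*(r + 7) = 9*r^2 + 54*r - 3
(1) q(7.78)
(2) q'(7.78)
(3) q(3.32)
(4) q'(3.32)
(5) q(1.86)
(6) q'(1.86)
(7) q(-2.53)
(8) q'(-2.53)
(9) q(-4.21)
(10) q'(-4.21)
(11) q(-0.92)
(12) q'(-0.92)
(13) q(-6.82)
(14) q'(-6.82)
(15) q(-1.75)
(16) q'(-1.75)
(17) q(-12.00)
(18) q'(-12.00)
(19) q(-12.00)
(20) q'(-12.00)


(1) = 2708.66
(2) = 961.88
(3) = 82.43
(4) = 275.48
(5) = -207.87
(6) = 128.58
(7) = -183.17
(8) = -82.01
(9) = -47.67
(10) = -70.82
(11) = -291.72
(12) = -45.06
(13) = 9.65
(14) = 47.33
(15) = -243.14
(16) = -69.94
(17) = -1575.00
(18) = 645.00
(19) = -1575.00
(20) = 645.00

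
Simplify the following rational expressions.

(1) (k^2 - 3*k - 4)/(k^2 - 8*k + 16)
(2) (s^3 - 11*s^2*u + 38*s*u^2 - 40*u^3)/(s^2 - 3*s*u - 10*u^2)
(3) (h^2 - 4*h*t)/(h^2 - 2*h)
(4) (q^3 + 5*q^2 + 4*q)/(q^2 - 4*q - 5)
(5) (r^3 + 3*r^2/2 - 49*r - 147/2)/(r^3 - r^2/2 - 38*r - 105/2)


(1) = (k + 1)/(k - 4)
(2) = (s^2 - 6*s*u + 8*u^2)/(s + 2*u)
(3) = (h - 4*t)/(h - 2)
(4) = (q^2 + 4*q)/(q - 5)
(5) = (r + 7)/(r + 5)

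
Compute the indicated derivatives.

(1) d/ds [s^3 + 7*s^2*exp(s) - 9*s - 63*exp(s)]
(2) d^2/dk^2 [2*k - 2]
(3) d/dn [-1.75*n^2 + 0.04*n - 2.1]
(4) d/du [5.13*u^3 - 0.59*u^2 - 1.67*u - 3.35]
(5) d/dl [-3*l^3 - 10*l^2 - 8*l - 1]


(1) = 7*s^2*exp(s) + 3*s^2 + 14*s*exp(s) - 63*exp(s) - 9
(2) = 0
(3) = 0.04 - 3.5*n
(4) = 15.39*u^2 - 1.18*u - 1.67
(5) = -9*l^2 - 20*l - 8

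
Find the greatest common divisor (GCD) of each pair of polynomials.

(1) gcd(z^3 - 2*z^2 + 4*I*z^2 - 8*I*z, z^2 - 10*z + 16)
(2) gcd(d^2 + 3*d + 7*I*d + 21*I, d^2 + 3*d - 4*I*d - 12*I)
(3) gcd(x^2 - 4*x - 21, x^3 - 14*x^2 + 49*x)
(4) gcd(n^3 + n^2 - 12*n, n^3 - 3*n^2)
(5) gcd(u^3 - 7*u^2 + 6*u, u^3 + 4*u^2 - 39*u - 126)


(1) = z - 2
(2) = d + 3
(3) = x - 7
(4) = n^2 - 3*n
(5) = u - 6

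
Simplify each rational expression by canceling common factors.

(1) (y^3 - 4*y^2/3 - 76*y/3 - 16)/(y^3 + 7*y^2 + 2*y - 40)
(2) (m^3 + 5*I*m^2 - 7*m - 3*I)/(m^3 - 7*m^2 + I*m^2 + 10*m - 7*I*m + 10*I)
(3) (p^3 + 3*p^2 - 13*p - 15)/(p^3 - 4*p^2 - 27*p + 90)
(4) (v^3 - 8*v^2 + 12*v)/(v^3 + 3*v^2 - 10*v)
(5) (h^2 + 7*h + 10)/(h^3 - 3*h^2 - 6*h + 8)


(1) = (3*y^2 - 16*y - 12)/(3*y^2 + 9*y - 30)
(2) = (m^2 + 4*I*m - 3)/(m^2 - 7*m + 10)
(3) = (p + 1)/(p - 6)
(4) = (v - 6)/(v + 5)
(5) = (h + 5)/(h^2 - 5*h + 4)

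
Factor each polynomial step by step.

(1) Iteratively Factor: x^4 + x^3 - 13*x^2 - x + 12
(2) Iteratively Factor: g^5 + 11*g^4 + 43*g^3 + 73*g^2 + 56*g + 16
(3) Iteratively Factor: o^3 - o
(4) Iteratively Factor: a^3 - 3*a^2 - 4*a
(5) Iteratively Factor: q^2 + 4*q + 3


(1) = (x + 4)*(x^3 - 3*x^2 - x + 3) = (x + 1)*(x + 4)*(x^2 - 4*x + 3) = (x - 3)*(x + 1)*(x + 4)*(x - 1)
(2) = (g + 1)*(g^4 + 10*g^3 + 33*g^2 + 40*g + 16) = (g + 1)^2*(g^3 + 9*g^2 + 24*g + 16) = (g + 1)^2*(g + 4)*(g^2 + 5*g + 4) = (g + 1)^3*(g + 4)*(g + 4)
(3) = (o)*(o^2 - 1) = o*(o + 1)*(o - 1)
(4) = (a - 4)*(a^2 + a) = (a - 4)*(a + 1)*(a)
(5) = (q + 1)*(q + 3)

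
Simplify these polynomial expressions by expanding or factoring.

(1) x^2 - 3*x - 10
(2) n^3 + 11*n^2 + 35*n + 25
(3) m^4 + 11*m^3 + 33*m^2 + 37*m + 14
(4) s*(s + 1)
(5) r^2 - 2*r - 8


(1) = (x - 5)*(x + 2)
(2) = (n + 1)*(n + 5)^2
(3) = (m + 1)^2*(m + 2)*(m + 7)
(4) = s^2 + s
(5) = (r - 4)*(r + 2)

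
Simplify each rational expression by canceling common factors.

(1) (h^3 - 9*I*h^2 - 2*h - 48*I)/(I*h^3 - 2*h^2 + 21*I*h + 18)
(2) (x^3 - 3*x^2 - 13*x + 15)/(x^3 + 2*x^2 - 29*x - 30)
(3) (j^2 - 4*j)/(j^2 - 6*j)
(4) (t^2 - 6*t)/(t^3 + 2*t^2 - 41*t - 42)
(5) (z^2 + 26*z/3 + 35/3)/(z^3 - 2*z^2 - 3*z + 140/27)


(1) = (-I*h^2 - 6*h - 16*I)/(h^2 + 5*I*h + 6)
(2) = (x^2 + 2*x - 3)/(x^2 + 7*x + 6)
(3) = (j - 4)/(j - 6)
(4) = t/(t^2 + 8*t + 7)
(5) = (9*z + 63)/(9*z^2 - 33*z + 28)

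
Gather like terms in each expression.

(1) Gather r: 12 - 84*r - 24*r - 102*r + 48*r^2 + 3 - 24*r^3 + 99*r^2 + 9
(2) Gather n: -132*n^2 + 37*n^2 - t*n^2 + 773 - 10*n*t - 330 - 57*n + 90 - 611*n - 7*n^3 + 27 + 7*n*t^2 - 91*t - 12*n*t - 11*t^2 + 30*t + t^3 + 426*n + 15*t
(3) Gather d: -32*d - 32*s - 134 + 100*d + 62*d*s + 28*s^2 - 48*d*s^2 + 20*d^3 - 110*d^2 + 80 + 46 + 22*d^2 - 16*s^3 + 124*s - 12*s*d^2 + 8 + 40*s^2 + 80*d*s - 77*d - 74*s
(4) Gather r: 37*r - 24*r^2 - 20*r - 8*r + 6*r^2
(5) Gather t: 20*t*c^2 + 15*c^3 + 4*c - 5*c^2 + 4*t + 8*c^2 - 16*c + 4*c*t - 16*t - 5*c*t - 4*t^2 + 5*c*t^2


(1) = -24*r^3 + 147*r^2 - 210*r + 24
(2) = -7*n^3 + n^2*(-t - 95) + n*(7*t^2 - 22*t - 242) + t^3 - 11*t^2 - 46*t + 560
(3) = 20*d^3 + d^2*(-12*s - 88) + d*(-48*s^2 + 142*s - 9) - 16*s^3 + 68*s^2 + 18*s
(4) = -18*r^2 + 9*r
(5) = 15*c^3 + 3*c^2 - 12*c + t^2*(5*c - 4) + t*(20*c^2 - c - 12)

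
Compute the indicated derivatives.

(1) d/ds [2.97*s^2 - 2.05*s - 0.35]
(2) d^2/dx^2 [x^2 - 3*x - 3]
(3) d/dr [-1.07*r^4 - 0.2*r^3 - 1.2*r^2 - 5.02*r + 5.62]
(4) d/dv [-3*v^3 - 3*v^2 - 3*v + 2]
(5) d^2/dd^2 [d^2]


(1) = 5.94*s - 2.05
(2) = 2
(3) = -4.28*r^3 - 0.6*r^2 - 2.4*r - 5.02
(4) = -9*v^2 - 6*v - 3
(5) = 2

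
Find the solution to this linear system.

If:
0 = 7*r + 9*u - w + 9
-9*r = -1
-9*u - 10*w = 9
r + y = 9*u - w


Then:
r = 1/9
u = -961/891
w = 7/99
y = -89/9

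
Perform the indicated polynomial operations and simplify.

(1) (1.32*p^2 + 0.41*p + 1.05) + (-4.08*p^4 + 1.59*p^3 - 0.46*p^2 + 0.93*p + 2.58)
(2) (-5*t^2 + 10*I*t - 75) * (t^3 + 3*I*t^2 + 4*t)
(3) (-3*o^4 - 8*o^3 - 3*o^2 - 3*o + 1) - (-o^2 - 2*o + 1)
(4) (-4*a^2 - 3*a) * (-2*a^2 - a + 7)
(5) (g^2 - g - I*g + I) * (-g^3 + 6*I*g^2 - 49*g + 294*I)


(1) = -4.08*p^4 + 1.59*p^3 + 0.86*p^2 + 1.34*p + 3.63
(2) = -5*t^5 - 5*I*t^4 - 125*t^3 - 185*I*t^2 - 300*t
(3) = -3*o^4 - 8*o^3 - 2*o^2 - o
(4) = 8*a^4 + 10*a^3 - 25*a^2 - 21*a
(5) = -g^5 + g^4 + 7*I*g^4 - 43*g^3 - 7*I*g^3 + 43*g^2 + 343*I*g^2 + 294*g - 343*I*g - 294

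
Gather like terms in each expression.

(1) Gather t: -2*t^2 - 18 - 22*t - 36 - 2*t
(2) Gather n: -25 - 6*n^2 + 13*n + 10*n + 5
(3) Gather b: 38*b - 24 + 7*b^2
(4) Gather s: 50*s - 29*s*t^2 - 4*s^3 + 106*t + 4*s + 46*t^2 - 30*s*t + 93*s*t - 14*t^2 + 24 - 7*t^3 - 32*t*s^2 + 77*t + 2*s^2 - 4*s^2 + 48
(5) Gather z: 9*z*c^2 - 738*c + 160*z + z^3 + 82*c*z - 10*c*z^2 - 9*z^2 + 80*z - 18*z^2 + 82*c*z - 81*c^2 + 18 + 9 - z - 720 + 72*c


(1) = -2*t^2 - 24*t - 54
(2) = -6*n^2 + 23*n - 20
(3) = 7*b^2 + 38*b - 24
(4) = -4*s^3 + s^2*(-32*t - 2) + s*(-29*t^2 + 63*t + 54) - 7*t^3 + 32*t^2 + 183*t + 72
(5) = -81*c^2 - 666*c + z^3 + z^2*(-10*c - 27) + z*(9*c^2 + 164*c + 239) - 693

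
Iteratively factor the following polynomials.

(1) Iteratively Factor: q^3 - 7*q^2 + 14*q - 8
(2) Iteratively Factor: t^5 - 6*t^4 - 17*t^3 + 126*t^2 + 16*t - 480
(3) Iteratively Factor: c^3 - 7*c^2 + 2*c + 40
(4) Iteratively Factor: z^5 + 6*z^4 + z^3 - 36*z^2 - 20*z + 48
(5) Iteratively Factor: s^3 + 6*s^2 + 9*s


(1) = (q - 4)*(q^2 - 3*q + 2) = (q - 4)*(q - 1)*(q - 2)
(2) = (t + 2)*(t^4 - 8*t^3 - t^2 + 128*t - 240) = (t + 2)*(t + 4)*(t^3 - 12*t^2 + 47*t - 60) = (t - 4)*(t + 2)*(t + 4)*(t^2 - 8*t + 15) = (t - 4)*(t - 3)*(t + 2)*(t + 4)*(t - 5)
(3) = (c + 2)*(c^2 - 9*c + 20) = (c - 5)*(c + 2)*(c - 4)
(4) = (z - 1)*(z^4 + 7*z^3 + 8*z^2 - 28*z - 48) = (z - 2)*(z - 1)*(z^3 + 9*z^2 + 26*z + 24) = (z - 2)*(z - 1)*(z + 4)*(z^2 + 5*z + 6) = (z - 2)*(z - 1)*(z + 2)*(z + 4)*(z + 3)
(5) = (s)*(s^2 + 6*s + 9) = s*(s + 3)*(s + 3)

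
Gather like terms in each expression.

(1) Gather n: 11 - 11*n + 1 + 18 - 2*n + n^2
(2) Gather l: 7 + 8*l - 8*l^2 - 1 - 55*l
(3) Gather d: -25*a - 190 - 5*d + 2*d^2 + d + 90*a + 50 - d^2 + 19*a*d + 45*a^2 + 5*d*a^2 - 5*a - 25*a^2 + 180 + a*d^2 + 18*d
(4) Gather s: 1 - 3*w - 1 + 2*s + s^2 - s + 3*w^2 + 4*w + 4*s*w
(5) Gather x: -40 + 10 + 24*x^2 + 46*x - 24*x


(1) = n^2 - 13*n + 30
(2) = -8*l^2 - 47*l + 6
(3) = 20*a^2 + 60*a + d^2*(a + 1) + d*(5*a^2 + 19*a + 14) + 40
(4) = s^2 + s*(4*w + 1) + 3*w^2 + w
(5) = 24*x^2 + 22*x - 30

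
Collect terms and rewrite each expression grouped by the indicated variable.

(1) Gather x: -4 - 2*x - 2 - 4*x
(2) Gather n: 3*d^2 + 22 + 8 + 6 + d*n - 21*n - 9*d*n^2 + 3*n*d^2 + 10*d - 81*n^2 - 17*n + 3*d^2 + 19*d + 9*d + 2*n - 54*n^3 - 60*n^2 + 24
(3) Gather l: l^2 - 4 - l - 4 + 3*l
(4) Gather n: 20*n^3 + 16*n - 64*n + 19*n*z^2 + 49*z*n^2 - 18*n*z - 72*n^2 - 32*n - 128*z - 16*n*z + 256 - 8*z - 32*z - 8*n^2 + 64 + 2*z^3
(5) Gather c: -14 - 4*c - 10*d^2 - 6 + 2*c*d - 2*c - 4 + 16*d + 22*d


(1) = -6*x - 6
(2) = 6*d^2 + 38*d - 54*n^3 + n^2*(-9*d - 141) + n*(3*d^2 + d - 36) + 60
(3) = l^2 + 2*l - 8
(4) = 20*n^3 + n^2*(49*z - 80) + n*(19*z^2 - 34*z - 80) + 2*z^3 - 168*z + 320
(5) = c*(2*d - 6) - 10*d^2 + 38*d - 24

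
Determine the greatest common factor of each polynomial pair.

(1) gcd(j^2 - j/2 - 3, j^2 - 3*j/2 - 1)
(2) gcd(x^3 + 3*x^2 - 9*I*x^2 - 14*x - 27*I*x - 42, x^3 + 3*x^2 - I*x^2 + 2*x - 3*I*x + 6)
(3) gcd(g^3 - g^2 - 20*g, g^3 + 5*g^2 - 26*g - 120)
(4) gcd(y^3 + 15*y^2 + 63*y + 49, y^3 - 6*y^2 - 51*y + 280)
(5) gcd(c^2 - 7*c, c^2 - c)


(1) = gcd((j - 2)*(j + 3/2), (j - 2)*(j + 1/2)) = j - 2
(2) = x^2 + x*(3 - 2*I) - 6*I
(3) = gcd(g*(g - 5)*(g + 4), (g - 5)*(g + 4)*(g + 6)) = g^2 - g - 20
(4) = gcd((y + 1)*(y + 7)^2, (y - 8)*(y - 5)*(y + 7)) = y + 7
(5) = gcd(c*(c - 7), c*(c - 1)) = c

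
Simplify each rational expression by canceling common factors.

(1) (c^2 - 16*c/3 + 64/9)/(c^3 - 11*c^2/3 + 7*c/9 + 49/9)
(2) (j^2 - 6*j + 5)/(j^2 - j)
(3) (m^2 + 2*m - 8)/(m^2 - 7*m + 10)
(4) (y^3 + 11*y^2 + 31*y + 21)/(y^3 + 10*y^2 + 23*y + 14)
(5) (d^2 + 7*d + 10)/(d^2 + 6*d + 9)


(1) = (9*c^2 - 48*c + 64)/(9*c^3 - 33*c^2 + 7*c + 49)
(2) = (j - 5)/j
(3) = (m + 4)/(m - 5)
(4) = (y + 3)/(y + 2)
(5) = (d^2 + 7*d + 10)/(d^2 + 6*d + 9)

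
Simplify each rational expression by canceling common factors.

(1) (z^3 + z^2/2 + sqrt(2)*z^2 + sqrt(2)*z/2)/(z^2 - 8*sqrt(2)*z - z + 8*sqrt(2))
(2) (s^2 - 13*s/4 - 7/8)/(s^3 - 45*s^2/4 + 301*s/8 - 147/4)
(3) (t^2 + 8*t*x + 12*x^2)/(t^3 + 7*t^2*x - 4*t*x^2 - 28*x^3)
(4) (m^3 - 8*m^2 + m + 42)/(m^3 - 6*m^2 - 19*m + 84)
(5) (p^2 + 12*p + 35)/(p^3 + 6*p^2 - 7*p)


(1) = (2*z^3 + z^2*(1 + 2*sqrt(2)) + sqrt(2)*z)/(2*z^2 + z*(-16*sqrt(2) - 2) + 16*sqrt(2))
(2) = (4*s + 1)/(4*s^2 - 31*s + 42)
(3) = (-t - 6*x)/(-t^2 - 5*t*x + 14*x^2)
(4) = (m + 2)/(m + 4)
(5) = (p + 5)/(p^2 - p)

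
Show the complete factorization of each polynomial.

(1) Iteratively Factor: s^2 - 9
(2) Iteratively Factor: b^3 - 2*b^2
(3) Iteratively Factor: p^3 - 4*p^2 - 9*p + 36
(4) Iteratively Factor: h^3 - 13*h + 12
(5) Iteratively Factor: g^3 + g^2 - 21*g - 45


(1) = (s + 3)*(s - 3)
(2) = (b)*(b^2 - 2*b) = b*(b - 2)*(b)
(3) = (p + 3)*(p^2 - 7*p + 12) = (p - 3)*(p + 3)*(p - 4)
(4) = (h - 1)*(h^2 + h - 12) = (h - 1)*(h + 4)*(h - 3)
(5) = (g + 3)*(g^2 - 2*g - 15) = (g + 3)^2*(g - 5)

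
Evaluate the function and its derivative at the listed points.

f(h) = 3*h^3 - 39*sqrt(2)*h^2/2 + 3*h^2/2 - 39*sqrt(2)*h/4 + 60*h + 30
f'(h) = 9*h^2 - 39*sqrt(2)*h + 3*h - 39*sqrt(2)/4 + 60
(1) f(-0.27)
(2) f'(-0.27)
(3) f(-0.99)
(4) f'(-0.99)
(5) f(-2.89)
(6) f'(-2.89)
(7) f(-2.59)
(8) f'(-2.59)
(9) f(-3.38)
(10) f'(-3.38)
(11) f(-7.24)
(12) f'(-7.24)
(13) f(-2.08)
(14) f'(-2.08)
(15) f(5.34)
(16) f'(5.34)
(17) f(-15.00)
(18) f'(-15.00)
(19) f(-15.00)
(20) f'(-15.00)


(1) = 15.56
(2) = 60.95
(3) = -44.22
(4) = 106.67
(5) = -393.76
(6) = 272.11
(7) = -316.74
(8) = 241.66
(9) = -539.95
(10) = 325.31
(11) = -2809.98
(12) = 895.57
(13) = -205.94
(14) = 193.63
(15) = -10.02
(16) = 24.35
(17) = -16655.53
(18) = 2853.53
(19) = -16655.53
(20) = 2853.53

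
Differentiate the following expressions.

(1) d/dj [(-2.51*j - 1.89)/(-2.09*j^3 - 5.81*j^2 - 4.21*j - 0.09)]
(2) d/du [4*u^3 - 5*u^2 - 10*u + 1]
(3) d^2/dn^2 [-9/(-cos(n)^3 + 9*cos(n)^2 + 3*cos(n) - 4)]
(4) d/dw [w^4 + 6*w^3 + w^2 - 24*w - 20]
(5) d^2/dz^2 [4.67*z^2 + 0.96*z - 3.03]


(1) = (5.2459*j^3 + 14.5831*j^2 + 10.5671*j - (2.51*j + 1.89)*(6.27*j^2 + 11.62*j + 4.21) + 0.2259)/(2.09*j^3 + 5.81*j^2 + 4.21*j + 0.09)^2
(2) = 12*u^2 - 10*u - 10
(3) = 648*(-(1 - cos(2*n))^3 - 22*(1 - cos(2*n))^2*cos(n) + 74*(1 - cos(2*n))^2 - 30*cos(n) + 144*cos(2*n) - 2*cos(3*n) - 224)/(9*cos(n) + 18*cos(2*n) - cos(3*n) + 2)^3
(4) = 4*w^3 + 18*w^2 + 2*w - 24
(5) = 9.34000000000000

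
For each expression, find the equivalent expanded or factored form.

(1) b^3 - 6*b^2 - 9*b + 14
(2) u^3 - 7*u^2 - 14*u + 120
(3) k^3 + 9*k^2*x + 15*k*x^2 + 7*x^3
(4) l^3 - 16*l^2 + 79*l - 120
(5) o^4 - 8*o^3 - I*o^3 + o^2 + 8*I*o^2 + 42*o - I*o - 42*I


(1) = (b - 7)*(b - 1)*(b + 2)
(2) = (u - 6)*(u - 5)*(u + 4)
(3) = (k + x)^2*(k + 7*x)
(4) = (l - 8)*(l - 5)*(l - 3)
(5) = (o - 7)*(o - 3)*(o + 2)*(o - I)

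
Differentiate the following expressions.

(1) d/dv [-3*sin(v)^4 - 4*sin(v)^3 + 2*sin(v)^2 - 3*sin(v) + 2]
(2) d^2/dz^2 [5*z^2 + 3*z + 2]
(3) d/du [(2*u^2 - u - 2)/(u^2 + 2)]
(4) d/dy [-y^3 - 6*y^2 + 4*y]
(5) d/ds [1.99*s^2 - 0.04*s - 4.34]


(1) = (-12*sin(v)^3 - 12*sin(v)^2 + 4*sin(v) - 3)*cos(v)
(2) = 10
(3) = (u^2 + 12*u - 2)/(u^4 + 4*u^2 + 4)
(4) = -3*y^2 - 12*y + 4
(5) = 3.98*s - 0.04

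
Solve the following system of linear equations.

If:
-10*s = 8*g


Then:
g = -5*s/4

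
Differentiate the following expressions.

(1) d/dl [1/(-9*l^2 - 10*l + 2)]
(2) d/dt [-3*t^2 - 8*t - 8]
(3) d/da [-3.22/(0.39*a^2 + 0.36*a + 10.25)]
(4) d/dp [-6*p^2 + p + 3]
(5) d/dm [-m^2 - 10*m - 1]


(1) = 2*(9*l + 5)/(9*l^2 + 10*l - 2)^2
(2) = -6*t - 8
(3) = (2.5116*a + 1.1592)/(0.39*a^2 + 0.36*a + 10.25)^2
(4) = 1 - 12*p
(5) = -2*m - 10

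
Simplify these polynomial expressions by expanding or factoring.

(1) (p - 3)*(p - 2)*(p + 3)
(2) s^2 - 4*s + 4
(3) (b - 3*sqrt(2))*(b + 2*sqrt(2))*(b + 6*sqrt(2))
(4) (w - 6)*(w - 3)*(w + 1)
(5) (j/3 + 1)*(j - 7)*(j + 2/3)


(1) = p^3 - 2*p^2 - 9*p + 18
(2) = (s - 2)^2
(3) = b^3 + 5*sqrt(2)*b^2 - 24*b - 72*sqrt(2)
(4) = w^3 - 8*w^2 + 9*w + 18
(5) = j^3/3 - 10*j^2/9 - 71*j/9 - 14/3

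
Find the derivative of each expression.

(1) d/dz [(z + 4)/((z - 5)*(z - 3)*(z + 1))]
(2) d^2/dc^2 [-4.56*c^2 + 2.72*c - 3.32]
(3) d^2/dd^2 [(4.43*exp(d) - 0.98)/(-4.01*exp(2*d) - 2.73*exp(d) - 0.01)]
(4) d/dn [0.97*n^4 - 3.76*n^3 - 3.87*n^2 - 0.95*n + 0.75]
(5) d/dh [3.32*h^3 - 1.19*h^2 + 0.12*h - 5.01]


(1) = (-2*z^3 - 5*z^2 + 56*z - 13)/(z^6 - 14*z^5 + 63*z^4 - 68*z^3 - 161*z^2 + 210*z + 225)
(2) = -9.12000000000000
(3) = (-71.234843*exp(4*d) + 111.530531*exp(3*d) + 33.25092*exp(2*d) + 7.267589*exp(d) - 0.027197)*exp(d)/(64.481201*exp(6*d) + 131.696019*exp(5*d) + 90.14079*exp(4*d) + 21.003255*exp(3*d) + 0.22479*exp(2*d) + 0.000819*exp(d) + 1.0e-6)
(4) = 3.88*n^3 - 11.28*n^2 - 7.74*n - 0.95
(5) = 9.96*h^2 - 2.38*h + 0.12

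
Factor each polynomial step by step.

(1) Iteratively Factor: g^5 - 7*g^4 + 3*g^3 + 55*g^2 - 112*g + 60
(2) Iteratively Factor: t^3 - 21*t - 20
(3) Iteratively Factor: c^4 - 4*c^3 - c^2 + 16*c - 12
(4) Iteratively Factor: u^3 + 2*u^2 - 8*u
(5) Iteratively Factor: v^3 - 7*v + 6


(1) = (g - 2)*(g^4 - 5*g^3 - 7*g^2 + 41*g - 30) = (g - 2)*(g - 1)*(g^3 - 4*g^2 - 11*g + 30) = (g - 2)^2*(g - 1)*(g^2 - 2*g - 15) = (g - 2)^2*(g - 1)*(g + 3)*(g - 5)
(2) = (t + 4)*(t^2 - 4*t - 5) = (t + 1)*(t + 4)*(t - 5)
(3) = (c - 3)*(c^3 - c^2 - 4*c + 4) = (c - 3)*(c - 2)*(c^2 + c - 2) = (c - 3)*(c - 2)*(c + 2)*(c - 1)
(4) = (u)*(u^2 + 2*u - 8) = u*(u + 4)*(u - 2)
(5) = (v - 1)*(v^2 + v - 6) = (v - 1)*(v + 3)*(v - 2)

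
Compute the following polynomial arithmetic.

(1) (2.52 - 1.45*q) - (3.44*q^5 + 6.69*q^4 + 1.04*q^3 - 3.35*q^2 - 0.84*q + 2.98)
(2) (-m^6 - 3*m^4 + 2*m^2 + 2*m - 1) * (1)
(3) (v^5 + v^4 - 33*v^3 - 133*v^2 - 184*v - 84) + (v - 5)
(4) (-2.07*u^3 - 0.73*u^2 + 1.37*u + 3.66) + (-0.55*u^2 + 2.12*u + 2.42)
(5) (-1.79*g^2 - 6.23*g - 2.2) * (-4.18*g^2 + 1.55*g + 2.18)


(1) = -3.44*q^5 - 6.69*q^4 - 1.04*q^3 + 3.35*q^2 - 0.61*q - 0.46
(2) = -m^6 - 3*m^4 + 2*m^2 + 2*m - 1
(3) = v^5 + v^4 - 33*v^3 - 133*v^2 - 183*v - 89
(4) = -2.07*u^3 - 1.28*u^2 + 3.49*u + 6.08
(5) = 7.4822*g^4 + 23.2669*g^3 - 4.3627*g^2 - 16.9914*g - 4.796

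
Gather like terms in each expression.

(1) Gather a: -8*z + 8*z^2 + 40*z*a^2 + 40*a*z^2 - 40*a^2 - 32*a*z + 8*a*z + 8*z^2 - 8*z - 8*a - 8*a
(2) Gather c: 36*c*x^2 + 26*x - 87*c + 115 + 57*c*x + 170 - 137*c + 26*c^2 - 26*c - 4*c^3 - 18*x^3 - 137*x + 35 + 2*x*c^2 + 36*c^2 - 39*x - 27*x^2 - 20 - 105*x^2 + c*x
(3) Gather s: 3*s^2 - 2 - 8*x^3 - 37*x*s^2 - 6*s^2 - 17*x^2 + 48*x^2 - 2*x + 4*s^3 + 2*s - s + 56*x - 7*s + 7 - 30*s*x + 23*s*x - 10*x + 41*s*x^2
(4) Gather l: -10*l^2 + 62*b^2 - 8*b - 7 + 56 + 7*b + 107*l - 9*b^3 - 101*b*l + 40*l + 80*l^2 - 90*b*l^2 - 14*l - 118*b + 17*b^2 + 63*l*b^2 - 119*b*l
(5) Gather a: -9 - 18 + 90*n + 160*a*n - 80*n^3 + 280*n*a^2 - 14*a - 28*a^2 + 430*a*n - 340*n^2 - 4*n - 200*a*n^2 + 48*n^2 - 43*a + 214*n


(1) = a^2*(40*z - 40) + a*(40*z^2 - 24*z - 16) + 16*z^2 - 16*z
(2) = -4*c^3 + c^2*(2*x + 62) + c*(36*x^2 + 58*x - 250) - 18*x^3 - 132*x^2 - 150*x + 300
(3) = 4*s^3 + s^2*(-37*x - 3) + s*(41*x^2 - 7*x - 6) - 8*x^3 + 31*x^2 + 44*x + 5
(4) = -9*b^3 + 79*b^2 - 119*b + l^2*(70 - 90*b) + l*(63*b^2 - 220*b + 133) + 49
(5) = a^2*(280*n - 28) + a*(-200*n^2 + 590*n - 57) - 80*n^3 - 292*n^2 + 300*n - 27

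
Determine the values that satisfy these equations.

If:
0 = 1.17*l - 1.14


Then:
l = 0.97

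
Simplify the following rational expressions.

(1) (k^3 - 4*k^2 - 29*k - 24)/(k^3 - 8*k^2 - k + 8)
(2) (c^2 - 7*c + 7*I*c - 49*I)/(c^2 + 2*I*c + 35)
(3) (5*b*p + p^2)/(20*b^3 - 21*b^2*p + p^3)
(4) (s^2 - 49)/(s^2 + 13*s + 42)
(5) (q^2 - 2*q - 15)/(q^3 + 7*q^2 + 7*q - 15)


(1) = (k + 3)/(k - 1)
(2) = (c - 7)/(c - 5*I)
(3) = p/(4*b^2 - 5*b*p + p^2)
(4) = (s - 7)/(s + 6)
(5) = (q - 5)/(q^2 + 4*q - 5)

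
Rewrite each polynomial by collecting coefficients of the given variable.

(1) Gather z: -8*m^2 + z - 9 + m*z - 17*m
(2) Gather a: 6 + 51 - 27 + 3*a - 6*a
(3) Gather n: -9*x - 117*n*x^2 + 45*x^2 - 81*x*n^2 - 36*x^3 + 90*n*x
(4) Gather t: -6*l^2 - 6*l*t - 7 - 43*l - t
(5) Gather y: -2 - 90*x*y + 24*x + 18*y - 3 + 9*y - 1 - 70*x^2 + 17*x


(1) = -8*m^2 - 17*m + z*(m + 1) - 9
(2) = 30 - 3*a
(3) = -81*n^2*x + n*(-117*x^2 + 90*x) - 36*x^3 + 45*x^2 - 9*x
(4) = -6*l^2 - 43*l + t*(-6*l - 1) - 7
(5) = -70*x^2 + 41*x + y*(27 - 90*x) - 6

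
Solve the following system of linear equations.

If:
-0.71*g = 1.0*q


Then:
g = -1.40845070422535*q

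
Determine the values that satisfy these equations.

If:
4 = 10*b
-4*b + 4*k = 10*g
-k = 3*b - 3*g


Then:
b = 2/5
g = 16/5
k = 42/5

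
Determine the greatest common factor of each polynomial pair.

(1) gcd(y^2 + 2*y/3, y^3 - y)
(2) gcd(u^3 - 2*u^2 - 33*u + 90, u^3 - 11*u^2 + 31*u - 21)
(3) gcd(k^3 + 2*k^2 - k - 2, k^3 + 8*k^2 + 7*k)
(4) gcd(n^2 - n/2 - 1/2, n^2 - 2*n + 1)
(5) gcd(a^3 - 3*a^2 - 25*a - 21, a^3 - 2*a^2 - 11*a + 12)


(1) = y
(2) = gcd((u - 5)*(u - 3)*(u + 6), (u - 7)*(u - 3)*(u - 1)) = u - 3
(3) = k + 1
(4) = n - 1
(5) = gcd((a - 7)*(a + 1)*(a + 3), (a - 4)*(a - 1)*(a + 3)) = a + 3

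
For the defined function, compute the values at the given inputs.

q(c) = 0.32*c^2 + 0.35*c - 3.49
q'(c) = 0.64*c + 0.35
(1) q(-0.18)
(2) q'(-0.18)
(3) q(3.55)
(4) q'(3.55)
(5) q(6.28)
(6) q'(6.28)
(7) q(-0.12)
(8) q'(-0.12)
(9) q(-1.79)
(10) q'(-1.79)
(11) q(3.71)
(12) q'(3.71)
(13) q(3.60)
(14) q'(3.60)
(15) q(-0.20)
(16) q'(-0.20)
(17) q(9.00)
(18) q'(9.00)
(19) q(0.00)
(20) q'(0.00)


(1) = -3.54
(2) = 0.23
(3) = 1.79
(4) = 2.62
(5) = 11.33
(6) = 4.37
(7) = -3.53
(8) = 0.27
(9) = -3.09
(10) = -0.80
(11) = 2.21
(12) = 2.72
(13) = 1.92
(14) = 2.65
(15) = -3.55
(16) = 0.22
(17) = 25.58
(18) = 6.11
(19) = -3.49
(20) = 0.35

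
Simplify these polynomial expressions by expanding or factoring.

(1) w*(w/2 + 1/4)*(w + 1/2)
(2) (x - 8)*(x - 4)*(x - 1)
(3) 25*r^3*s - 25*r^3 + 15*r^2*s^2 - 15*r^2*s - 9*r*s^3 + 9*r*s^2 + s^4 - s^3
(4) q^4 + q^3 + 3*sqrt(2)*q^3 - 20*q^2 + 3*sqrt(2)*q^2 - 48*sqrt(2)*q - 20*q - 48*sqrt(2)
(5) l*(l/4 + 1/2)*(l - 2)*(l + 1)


(1) = w^3/2 + w^2/2 + w/8
(2) = x^3 - 13*x^2 + 44*x - 32
(3) = (-5*r + s)^2*(r + s)*(s - 1)
(4) = (q + 1)*(q - 3*sqrt(2))*(q + 2*sqrt(2))*(q + 4*sqrt(2))
(5) = l^4/4 + l^3/4 - l^2 - l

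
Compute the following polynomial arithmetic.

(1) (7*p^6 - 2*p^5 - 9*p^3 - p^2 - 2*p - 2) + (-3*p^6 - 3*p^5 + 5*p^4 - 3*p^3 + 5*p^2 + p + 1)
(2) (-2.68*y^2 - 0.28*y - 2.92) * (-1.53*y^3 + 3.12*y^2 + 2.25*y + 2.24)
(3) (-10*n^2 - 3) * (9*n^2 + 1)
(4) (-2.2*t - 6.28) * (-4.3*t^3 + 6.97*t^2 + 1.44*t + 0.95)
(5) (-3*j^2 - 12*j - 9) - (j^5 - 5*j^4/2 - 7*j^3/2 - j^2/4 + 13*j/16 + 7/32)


(1) = 4*p^6 - 5*p^5 + 5*p^4 - 12*p^3 + 4*p^2 - p - 1
(2) = 4.1004*y^5 - 7.9332*y^4 - 2.436*y^3 - 15.7436*y^2 - 7.1972*y - 6.5408
(3) = -90*n^4 - 37*n^2 - 3
(4) = 9.46*t^4 + 11.67*t^3 - 46.9396*t^2 - 11.1332*t - 5.966
(5) = -j^5 + 5*j^4/2 + 7*j^3/2 - 11*j^2/4 - 205*j/16 - 295/32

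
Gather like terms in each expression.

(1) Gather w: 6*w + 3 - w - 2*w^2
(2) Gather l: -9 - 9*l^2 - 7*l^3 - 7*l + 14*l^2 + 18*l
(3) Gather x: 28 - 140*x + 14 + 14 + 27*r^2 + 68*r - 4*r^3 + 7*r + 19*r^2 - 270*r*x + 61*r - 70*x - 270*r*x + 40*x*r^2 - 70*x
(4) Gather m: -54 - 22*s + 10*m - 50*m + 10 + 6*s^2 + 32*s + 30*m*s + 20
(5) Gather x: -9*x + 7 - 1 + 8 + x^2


(1) = -2*w^2 + 5*w + 3
(2) = -7*l^3 + 5*l^2 + 11*l - 9
(3) = -4*r^3 + 46*r^2 + 136*r + x*(40*r^2 - 540*r - 280) + 56
(4) = m*(30*s - 40) + 6*s^2 + 10*s - 24
(5) = x^2 - 9*x + 14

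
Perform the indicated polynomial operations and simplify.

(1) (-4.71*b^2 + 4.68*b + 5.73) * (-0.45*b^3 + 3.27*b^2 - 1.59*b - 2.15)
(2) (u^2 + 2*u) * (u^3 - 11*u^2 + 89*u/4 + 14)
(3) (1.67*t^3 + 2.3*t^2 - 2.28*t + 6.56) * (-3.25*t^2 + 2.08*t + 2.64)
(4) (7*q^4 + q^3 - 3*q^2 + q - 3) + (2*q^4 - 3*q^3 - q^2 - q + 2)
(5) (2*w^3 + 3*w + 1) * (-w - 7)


(1) = 2.1195*b^5 - 17.5077*b^4 + 20.214*b^3 + 21.4224*b^2 - 19.1727*b - 12.3195
(2) = u^5 - 9*u^4 + u^3/4 + 117*u^2/2 + 28*u
(3) = -5.4275*t^5 - 4.0014*t^4 + 16.6028*t^3 - 19.9904*t^2 + 7.6256*t + 17.3184
(4) = 9*q^4 - 2*q^3 - 4*q^2 - 1
(5) = -2*w^4 - 14*w^3 - 3*w^2 - 22*w - 7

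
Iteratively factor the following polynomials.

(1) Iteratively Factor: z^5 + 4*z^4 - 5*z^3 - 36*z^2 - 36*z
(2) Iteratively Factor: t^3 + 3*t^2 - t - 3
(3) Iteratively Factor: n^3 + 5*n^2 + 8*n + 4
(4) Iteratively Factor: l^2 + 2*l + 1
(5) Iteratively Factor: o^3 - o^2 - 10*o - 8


(1) = (z - 3)*(z^4 + 7*z^3 + 16*z^2 + 12*z) = (z - 3)*(z + 3)*(z^3 + 4*z^2 + 4*z) = z*(z - 3)*(z + 3)*(z^2 + 4*z + 4) = z*(z - 3)*(z + 2)*(z + 3)*(z + 2)
(2) = (t + 3)*(t^2 - 1) = (t + 1)*(t + 3)*(t - 1)
(3) = (n + 2)*(n^2 + 3*n + 2) = (n + 1)*(n + 2)*(n + 2)
(4) = (l + 1)*(l + 1)
(5) = (o + 2)*(o^2 - 3*o - 4) = (o - 4)*(o + 2)*(o + 1)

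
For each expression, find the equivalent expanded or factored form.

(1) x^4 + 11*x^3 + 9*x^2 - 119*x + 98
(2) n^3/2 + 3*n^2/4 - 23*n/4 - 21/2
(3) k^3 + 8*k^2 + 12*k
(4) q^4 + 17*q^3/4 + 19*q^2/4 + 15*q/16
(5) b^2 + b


(1) = (x - 2)*(x - 1)*(x + 7)^2
(2) = (n/2 + 1)*(n - 7/2)*(n + 3)
(3) = k*(k + 2)*(k + 6)
(4) = q*(q + 1/4)*(q + 3/2)*(q + 5/2)
(5) = b*(b + 1)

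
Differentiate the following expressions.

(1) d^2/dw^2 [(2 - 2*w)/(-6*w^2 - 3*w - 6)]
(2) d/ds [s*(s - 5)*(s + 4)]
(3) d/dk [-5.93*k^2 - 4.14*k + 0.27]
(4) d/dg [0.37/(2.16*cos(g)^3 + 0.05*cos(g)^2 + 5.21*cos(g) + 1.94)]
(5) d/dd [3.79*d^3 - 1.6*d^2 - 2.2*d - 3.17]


(1) = 4*((1 - 6*w)*(2*w^2 + w + 2) + (w - 1)*(4*w + 1)^2)/(3*(2*w^2 + w + 2)^3)
(2) = 3*s^2 - 2*s - 20
(3) = -11.86*k - 4.14
(4) = (2.3976*cos(g)^2 + 0.037*cos(g) + 1.9277)*sin(g)/(2.16*cos(g)^3 + 0.05*cos(g)^2 + 5.21*cos(g) + 1.94)^2
(5) = 11.37*d^2 - 3.2*d - 2.2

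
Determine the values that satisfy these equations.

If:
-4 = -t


Then:
t = 4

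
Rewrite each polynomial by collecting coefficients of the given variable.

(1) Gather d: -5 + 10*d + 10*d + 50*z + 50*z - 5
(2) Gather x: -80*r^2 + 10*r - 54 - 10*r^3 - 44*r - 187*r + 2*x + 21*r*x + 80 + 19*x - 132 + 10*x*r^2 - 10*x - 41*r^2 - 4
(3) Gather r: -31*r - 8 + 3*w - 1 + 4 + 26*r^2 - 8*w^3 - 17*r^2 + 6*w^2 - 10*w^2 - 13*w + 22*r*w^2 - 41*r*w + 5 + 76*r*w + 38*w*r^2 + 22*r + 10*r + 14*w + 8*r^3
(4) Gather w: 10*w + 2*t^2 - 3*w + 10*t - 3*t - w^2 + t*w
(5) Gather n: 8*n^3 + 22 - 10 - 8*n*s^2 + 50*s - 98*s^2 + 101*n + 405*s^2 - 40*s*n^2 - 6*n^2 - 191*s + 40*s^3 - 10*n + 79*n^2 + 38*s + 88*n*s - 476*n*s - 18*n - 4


(1) = 20*d + 100*z - 10
(2) = -10*r^3 - 121*r^2 - 221*r + x*(10*r^2 + 21*r + 11) - 110
(3) = 8*r^3 + r^2*(38*w + 9) + r*(22*w^2 + 35*w + 1) - 8*w^3 - 4*w^2 + 4*w
(4) = 2*t^2 + 7*t - w^2 + w*(t + 7)
(5) = 8*n^3 + n^2*(73 - 40*s) + n*(-8*s^2 - 388*s + 73) + 40*s^3 + 307*s^2 - 103*s + 8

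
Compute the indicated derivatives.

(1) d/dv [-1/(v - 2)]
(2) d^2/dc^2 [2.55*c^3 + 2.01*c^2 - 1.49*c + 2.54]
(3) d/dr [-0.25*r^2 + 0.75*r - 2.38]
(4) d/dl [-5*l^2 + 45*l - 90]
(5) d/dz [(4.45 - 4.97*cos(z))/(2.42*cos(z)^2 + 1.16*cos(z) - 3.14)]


(1) = (v - 2)^(-2)
(2) = 15.3*c + 4.02
(3) = 0.75 - 0.5*r
(4) = 45 - 10*l
(5) = (-12.0274*cos(z)^2 + 21.538*cos(z) - 10.4438)*sin(z)/(5.8564*cos(z)^4 + 5.6144*cos(z)^3 - 13.852*cos(z)^2 - 7.2848*cos(z) + 9.8596)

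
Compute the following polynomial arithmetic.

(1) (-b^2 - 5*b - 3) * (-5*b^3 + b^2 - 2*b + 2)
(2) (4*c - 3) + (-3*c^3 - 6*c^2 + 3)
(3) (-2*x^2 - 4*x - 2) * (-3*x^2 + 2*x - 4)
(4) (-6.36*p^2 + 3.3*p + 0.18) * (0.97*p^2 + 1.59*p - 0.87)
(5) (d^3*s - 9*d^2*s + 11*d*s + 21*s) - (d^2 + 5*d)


(1) = 5*b^5 + 24*b^4 + 12*b^3 + 5*b^2 - 4*b - 6
(2) = -3*c^3 - 6*c^2 + 4*c
(3) = 6*x^4 + 8*x^3 + 6*x^2 + 12*x + 8
(4) = -6.1692*p^4 - 6.9114*p^3 + 10.9548*p^2 - 2.5848*p - 0.1566
(5) = d^3*s - 9*d^2*s - d^2 + 11*d*s - 5*d + 21*s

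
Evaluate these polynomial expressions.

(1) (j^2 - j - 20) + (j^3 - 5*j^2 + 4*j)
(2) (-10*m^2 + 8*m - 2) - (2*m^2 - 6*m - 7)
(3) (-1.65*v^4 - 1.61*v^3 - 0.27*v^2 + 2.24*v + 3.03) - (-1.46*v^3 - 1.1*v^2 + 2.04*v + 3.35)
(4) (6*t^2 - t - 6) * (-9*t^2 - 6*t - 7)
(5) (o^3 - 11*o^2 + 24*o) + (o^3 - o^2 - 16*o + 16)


(1) = j^3 - 4*j^2 + 3*j - 20
(2) = -12*m^2 + 14*m + 5
(3) = -1.65*v^4 - 0.15*v^3 + 0.83*v^2 + 0.2*v - 0.32
(4) = -54*t^4 - 27*t^3 + 18*t^2 + 43*t + 42
(5) = 2*o^3 - 12*o^2 + 8*o + 16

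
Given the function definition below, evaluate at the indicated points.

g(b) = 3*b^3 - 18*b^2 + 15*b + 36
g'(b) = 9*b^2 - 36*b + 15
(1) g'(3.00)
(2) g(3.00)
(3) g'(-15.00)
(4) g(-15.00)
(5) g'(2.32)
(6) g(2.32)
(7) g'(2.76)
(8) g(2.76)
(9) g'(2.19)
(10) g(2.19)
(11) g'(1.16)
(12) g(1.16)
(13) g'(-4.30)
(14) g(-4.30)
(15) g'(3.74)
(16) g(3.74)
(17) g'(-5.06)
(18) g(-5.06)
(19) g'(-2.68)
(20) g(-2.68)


(1) = -12.00
(2) = 0.00
(3) = 2580.00
(4) = -14364.00
(5) = -20.08
(6) = 11.38
(7) = -15.80
(8) = 3.36
(9) = -20.68
(10) = 14.03
(11) = -14.65
(12) = 33.86
(13) = 336.21
(14) = -599.84
(15) = 6.25
(16) = -2.74
(17) = 427.59
(18) = -889.43
(19) = 176.12
(20) = -191.23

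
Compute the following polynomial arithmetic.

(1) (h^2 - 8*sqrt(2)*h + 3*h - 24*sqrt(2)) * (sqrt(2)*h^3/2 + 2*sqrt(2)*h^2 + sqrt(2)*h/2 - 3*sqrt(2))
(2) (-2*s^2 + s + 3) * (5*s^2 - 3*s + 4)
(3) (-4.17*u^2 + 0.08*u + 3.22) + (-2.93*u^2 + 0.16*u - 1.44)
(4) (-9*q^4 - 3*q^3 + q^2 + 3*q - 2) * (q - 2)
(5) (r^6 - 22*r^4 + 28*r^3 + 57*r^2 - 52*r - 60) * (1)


(1) = sqrt(2)*h^5/2 - 8*h^4 + 7*sqrt(2)*h^4/2 - 56*h^3 + 13*sqrt(2)*h^3/2 - 104*h^2 - 3*sqrt(2)*h^2/2 - 9*sqrt(2)*h + 24*h + 144
(2) = -10*s^4 + 11*s^3 + 4*s^2 - 5*s + 12
(3) = -7.1*u^2 + 0.24*u + 1.78
(4) = -9*q^5 + 15*q^4 + 7*q^3 + q^2 - 8*q + 4
(5) = r^6 - 22*r^4 + 28*r^3 + 57*r^2 - 52*r - 60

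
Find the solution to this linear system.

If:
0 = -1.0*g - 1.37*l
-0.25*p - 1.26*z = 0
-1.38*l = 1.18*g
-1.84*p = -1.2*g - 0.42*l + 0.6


Then:
g = 0.00
l = 0.00
p = -0.33
z = 0.06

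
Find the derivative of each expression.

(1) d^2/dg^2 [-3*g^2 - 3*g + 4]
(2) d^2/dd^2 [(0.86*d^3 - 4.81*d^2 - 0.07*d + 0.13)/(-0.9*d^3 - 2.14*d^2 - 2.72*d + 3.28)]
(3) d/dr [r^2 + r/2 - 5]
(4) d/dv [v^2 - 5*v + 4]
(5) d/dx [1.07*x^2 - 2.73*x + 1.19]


(1) = -6
(2) = (11.10492*d^6 + 12.97188*d^5 - 101.5686*d^4 + 114.285656*d^3 + 245.60772*d^2 - 59.408064*d + 100.996256)/(0.729*d^9 + 5.2002*d^8 + 18.97452*d^7 + 33.262264*d^6 + 19.441536*d^5 - 45.742176*d^4 - 65.382016*d^3 - 3.731328*d^2 + 87.788544*d - 35.287552)
(3) = 2*r + 1/2
(4) = 2*v - 5
(5) = 2.14*x - 2.73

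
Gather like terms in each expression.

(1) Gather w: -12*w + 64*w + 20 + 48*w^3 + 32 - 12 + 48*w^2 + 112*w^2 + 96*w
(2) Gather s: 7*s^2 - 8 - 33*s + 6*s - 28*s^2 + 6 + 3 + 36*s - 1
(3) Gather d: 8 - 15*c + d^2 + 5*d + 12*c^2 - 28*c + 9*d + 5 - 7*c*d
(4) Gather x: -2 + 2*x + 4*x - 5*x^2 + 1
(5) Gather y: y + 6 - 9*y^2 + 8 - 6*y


(1) = 48*w^3 + 160*w^2 + 148*w + 40
(2) = -21*s^2 + 9*s
(3) = 12*c^2 - 43*c + d^2 + d*(14 - 7*c) + 13
(4) = -5*x^2 + 6*x - 1
(5) = -9*y^2 - 5*y + 14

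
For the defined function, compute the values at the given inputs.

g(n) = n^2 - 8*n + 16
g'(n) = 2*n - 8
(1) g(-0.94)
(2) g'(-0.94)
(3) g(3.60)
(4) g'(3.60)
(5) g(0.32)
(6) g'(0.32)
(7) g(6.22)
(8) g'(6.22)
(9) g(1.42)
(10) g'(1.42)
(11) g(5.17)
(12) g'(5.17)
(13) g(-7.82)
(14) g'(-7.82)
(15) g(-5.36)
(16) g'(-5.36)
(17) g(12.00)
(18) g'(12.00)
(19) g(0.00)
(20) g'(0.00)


(1) = 24.40
(2) = -9.88
(3) = 0.16
(4) = -0.80
(5) = 13.54
(6) = -7.36
(7) = 4.93
(8) = 4.44
(9) = 6.66
(10) = -5.16
(11) = 1.37
(12) = 2.34
(13) = 139.71
(14) = -23.64
(15) = 87.61
(16) = -18.72
(17) = 64.00
(18) = 16.00
(19) = 16.00
(20) = -8.00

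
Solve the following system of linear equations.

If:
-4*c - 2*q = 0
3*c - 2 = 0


Then:
c = 2/3
q = -4/3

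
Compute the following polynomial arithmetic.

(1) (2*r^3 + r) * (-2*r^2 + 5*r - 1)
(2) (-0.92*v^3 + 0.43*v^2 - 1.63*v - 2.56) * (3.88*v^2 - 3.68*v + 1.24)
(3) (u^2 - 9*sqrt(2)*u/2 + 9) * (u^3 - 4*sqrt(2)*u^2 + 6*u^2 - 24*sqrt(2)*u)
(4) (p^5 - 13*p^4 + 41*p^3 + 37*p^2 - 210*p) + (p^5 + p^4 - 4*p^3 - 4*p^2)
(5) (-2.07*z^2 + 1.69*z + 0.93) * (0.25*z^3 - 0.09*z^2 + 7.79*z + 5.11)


(1) = -4*r^5 + 10*r^4 - 4*r^3 + 5*r^2 - r
(2) = -3.5696*v^5 + 5.054*v^4 - 9.0476*v^3 - 3.4012*v^2 + 7.3996*v - 3.1744
(3) = u^5 - 17*sqrt(2)*u^4/2 + 6*u^4 - 51*sqrt(2)*u^3 + 45*u^3 - 36*sqrt(2)*u^2 + 270*u^2 - 216*sqrt(2)*u
(4) = 2*p^5 - 12*p^4 + 37*p^3 + 33*p^2 - 210*p
(5) = -0.5175*z^5 + 0.6088*z^4 - 16.0449*z^3 + 2.5037*z^2 + 15.8806*z + 4.7523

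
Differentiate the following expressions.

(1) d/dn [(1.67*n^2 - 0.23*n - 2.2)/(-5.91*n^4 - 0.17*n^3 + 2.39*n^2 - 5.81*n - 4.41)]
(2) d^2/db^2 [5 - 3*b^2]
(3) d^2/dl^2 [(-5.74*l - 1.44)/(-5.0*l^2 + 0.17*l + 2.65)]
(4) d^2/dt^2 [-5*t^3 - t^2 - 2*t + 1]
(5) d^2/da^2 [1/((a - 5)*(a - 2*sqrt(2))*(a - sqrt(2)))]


(1) = (19.7394*n^5 - 3.794*n^4 - 52.0862*n^3 - 10.275*n^2 - 4.2134*n - 11.7677)/(34.9281*n^8 + 2.0094*n^7 - 28.2209*n^6 + 67.8616*n^5 + 59.8137*n^4 - 26.2724*n^3 + 12.6763*n^2 + 51.2442*n + 19.4481)
(2) = -6
(3) = ((-172.2*l - 12.4484)*(-5.0*l^2 + 0.17*l + 2.65) - (5.74*l + 1.44)*(10.0*l - 0.17)*(20.0*l - 0.34))/(-5.0*l^2 + 0.17*l + 2.65)^3
(4) = -30*t - 2
(5) = 2*((a - 5)^2*(a - 2*sqrt(2))^2 + (a - 5)^2*(a - 2*sqrt(2))*(a - sqrt(2)) + (a - 5)^2*(a - sqrt(2))^2 + (a - 5)*(a - 2*sqrt(2))^2*(a - sqrt(2)) + (a - 5)*(a - 2*sqrt(2))*(a - sqrt(2))^2 + (a - 2*sqrt(2))^2*(a - sqrt(2))^2)/((a - 5)^3*(a - 2*sqrt(2))^3*(a - sqrt(2))^3)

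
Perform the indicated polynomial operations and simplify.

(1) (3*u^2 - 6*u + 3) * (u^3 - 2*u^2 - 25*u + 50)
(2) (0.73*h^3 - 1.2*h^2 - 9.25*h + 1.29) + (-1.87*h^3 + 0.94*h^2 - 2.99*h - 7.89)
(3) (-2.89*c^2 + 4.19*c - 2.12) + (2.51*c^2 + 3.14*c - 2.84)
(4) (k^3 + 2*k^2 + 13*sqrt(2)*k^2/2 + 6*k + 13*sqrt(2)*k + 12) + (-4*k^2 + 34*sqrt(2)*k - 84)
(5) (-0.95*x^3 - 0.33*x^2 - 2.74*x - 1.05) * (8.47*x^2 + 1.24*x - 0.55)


(1) = 3*u^5 - 12*u^4 - 60*u^3 + 294*u^2 - 375*u + 150
(2) = -1.14*h^3 - 0.26*h^2 - 12.24*h - 6.6
(3) = -0.38*c^2 + 7.33*c - 4.96
(4) = k^3 - 2*k^2 + 13*sqrt(2)*k^2/2 + 6*k + 47*sqrt(2)*k - 72
(5) = -8.0465*x^5 - 3.9731*x^4 - 23.0945*x^3 - 12.1096*x^2 + 0.205*x + 0.5775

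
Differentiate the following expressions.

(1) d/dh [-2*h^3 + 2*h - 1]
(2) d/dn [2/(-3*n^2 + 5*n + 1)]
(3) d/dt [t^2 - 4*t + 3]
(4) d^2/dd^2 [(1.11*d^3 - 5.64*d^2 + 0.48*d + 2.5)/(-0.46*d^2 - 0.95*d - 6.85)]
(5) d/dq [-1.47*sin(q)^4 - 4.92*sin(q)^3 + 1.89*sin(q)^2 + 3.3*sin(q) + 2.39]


(1) = 2 - 6*h^2
(2) = 2*(6*n - 5)/(-3*n^2 + 5*n + 1)^2
(3) = 2*t - 4
(4) = (-0.140826*d^3 - 153.14379*d^2 - 309.98397*d + 546.7755)/(0.097336*d^6 + 0.60306*d^5 + 5.59383*d^4 + 18.818075*d^3 + 83.299425*d^2 + 133.729125*d + 321.419125)
(5) = (-5.88*sin(q)^3 - 14.76*sin(q)^2 + 3.78*sin(q) + 3.3)*cos(q)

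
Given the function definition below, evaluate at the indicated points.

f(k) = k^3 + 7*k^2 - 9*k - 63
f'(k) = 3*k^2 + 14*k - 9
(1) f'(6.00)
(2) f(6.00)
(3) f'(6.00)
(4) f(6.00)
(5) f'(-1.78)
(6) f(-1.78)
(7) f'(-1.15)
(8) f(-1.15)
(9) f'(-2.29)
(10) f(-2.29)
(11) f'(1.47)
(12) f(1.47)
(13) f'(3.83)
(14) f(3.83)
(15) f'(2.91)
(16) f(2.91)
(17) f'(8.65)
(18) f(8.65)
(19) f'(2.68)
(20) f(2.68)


(1) = 183.00
(2) = 351.00
(3) = 183.00
(4) = 351.00
(5) = -24.41
(6) = -30.44
(7) = -21.13
(8) = -44.91
(9) = -25.33
(10) = -17.69
(11) = 18.06
(12) = -57.93
(13) = 88.63
(14) = 61.39
(15) = 57.14
(16) = -5.27
(17) = 336.57
(18) = 1030.12
(19) = 50.07
(20) = -17.59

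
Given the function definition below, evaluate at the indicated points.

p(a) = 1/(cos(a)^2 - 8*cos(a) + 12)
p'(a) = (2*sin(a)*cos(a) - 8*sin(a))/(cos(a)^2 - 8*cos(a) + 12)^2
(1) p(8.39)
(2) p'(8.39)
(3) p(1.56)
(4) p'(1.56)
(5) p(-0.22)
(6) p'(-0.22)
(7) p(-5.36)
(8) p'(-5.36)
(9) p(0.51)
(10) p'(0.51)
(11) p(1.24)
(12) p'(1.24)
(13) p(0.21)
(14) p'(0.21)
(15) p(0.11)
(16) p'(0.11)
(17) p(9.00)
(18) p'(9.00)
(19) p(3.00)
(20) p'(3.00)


(1) = 0.06
(2) = -0.03
(3) = 0.08
(4) = -0.06
(5) = 0.19
(6) = 0.05
(7) = 0.13
(8) = -0.10
(9) = 0.17
(10) = -0.09
(11) = 0.11
(12) = -0.08
(13) = 0.19
(14) = -0.05
(15) = 0.20
(16) = -0.03
(17) = 0.05
(18) = -0.01
(19) = 0.05
(20) = -0.00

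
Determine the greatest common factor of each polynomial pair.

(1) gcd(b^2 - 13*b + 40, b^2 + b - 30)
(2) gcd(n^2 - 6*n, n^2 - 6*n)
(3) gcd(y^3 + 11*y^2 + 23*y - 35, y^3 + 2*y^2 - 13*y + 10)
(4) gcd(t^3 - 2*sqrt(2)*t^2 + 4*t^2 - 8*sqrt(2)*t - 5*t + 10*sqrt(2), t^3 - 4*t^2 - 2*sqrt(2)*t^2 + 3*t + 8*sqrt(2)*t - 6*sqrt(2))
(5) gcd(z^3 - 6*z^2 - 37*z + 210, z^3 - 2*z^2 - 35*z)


(1) = b - 5
(2) = n^2 - 6*n
(3) = gcd((y - 1)*(y + 5)*(y + 7), (y - 2)*(y - 1)*(y + 5)) = y^2 + 4*y - 5
(4) = gcd((t - 1)*(t + 5)*(t - 2*sqrt(2)), (t - 3)*(t - 1)*(t - 2*sqrt(2))) = t^2 + t*(-2*sqrt(2) - 1) + 2*sqrt(2)
(5) = gcd((z - 7)*(z - 5)*(z + 6), z*(z - 7)*(z + 5)) = z - 7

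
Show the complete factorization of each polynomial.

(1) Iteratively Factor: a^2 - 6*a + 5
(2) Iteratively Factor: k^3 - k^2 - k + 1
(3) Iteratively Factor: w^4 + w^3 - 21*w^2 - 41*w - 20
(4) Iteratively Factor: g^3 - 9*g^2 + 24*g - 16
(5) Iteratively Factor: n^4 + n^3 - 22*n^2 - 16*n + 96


(1) = (a - 5)*(a - 1)
(2) = (k - 1)*(k^2 - 1) = (k - 1)^2*(k + 1)
(3) = (w + 1)*(w^3 - 21*w - 20) = (w + 1)^2*(w^2 - w - 20) = (w - 5)*(w + 1)^2*(w + 4)
(4) = (g - 1)*(g^2 - 8*g + 16) = (g - 4)*(g - 1)*(g - 4)
(5) = (n + 4)*(n^3 - 3*n^2 - 10*n + 24) = (n - 4)*(n + 4)*(n^2 + n - 6) = (n - 4)*(n + 3)*(n + 4)*(n - 2)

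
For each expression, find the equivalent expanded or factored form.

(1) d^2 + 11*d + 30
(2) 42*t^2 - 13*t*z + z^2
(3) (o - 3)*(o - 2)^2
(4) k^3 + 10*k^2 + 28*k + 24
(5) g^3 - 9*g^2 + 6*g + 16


(1) = (d + 5)*(d + 6)
(2) = (-7*t + z)*(-6*t + z)
(3) = o^3 - 7*o^2 + 16*o - 12
(4) = (k + 2)^2*(k + 6)
(5) = (g - 8)*(g - 2)*(g + 1)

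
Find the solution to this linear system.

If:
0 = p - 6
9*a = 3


Then:
a = 1/3
p = 6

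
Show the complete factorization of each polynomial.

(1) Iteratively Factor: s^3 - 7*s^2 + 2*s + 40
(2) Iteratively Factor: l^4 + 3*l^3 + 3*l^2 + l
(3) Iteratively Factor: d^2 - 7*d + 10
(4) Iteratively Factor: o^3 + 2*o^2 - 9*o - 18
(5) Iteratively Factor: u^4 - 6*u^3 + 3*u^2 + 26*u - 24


(1) = (s - 4)*(s^2 - 3*s - 10) = (s - 4)*(s + 2)*(s - 5)
(2) = (l + 1)*(l^3 + 2*l^2 + l) = (l + 1)^2*(l^2 + l) = (l + 1)^3*(l)
(3) = (d - 5)*(d - 2)
(4) = (o + 3)*(o^2 - o - 6) = (o + 2)*(o + 3)*(o - 3)
(5) = (u - 4)*(u^3 - 2*u^2 - 5*u + 6) = (u - 4)*(u - 3)*(u^2 + u - 2) = (u - 4)*(u - 3)*(u + 2)*(u - 1)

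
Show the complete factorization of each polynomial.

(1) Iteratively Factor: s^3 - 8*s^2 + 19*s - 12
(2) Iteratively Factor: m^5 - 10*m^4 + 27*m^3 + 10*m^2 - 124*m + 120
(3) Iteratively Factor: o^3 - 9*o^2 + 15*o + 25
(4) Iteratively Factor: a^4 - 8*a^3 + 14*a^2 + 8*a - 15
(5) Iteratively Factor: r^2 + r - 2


(1) = (s - 3)*(s^2 - 5*s + 4) = (s - 3)*(s - 1)*(s - 4)
(2) = (m + 2)*(m^4 - 12*m^3 + 51*m^2 - 92*m + 60) = (m - 2)*(m + 2)*(m^3 - 10*m^2 + 31*m - 30) = (m - 2)^2*(m + 2)*(m^2 - 8*m + 15) = (m - 3)*(m - 2)^2*(m + 2)*(m - 5)
(3) = (o - 5)*(o^2 - 4*o - 5) = (o - 5)*(o + 1)*(o - 5)
(4) = (a - 5)*(a^3 - 3*a^2 - a + 3) = (a - 5)*(a - 1)*(a^2 - 2*a - 3) = (a - 5)*(a - 3)*(a - 1)*(a + 1)
(5) = (r + 2)*(r - 1)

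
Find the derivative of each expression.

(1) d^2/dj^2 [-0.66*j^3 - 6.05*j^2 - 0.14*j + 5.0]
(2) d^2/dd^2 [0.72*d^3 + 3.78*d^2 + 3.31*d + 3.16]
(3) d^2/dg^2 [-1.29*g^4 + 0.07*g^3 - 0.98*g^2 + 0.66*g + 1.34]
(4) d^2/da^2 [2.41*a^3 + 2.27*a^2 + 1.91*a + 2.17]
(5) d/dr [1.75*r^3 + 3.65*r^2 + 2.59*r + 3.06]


(1) = -3.96*j - 12.1
(2) = 4.32*d + 7.56
(3) = -15.48*g^2 + 0.42*g - 1.96
(4) = 14.46*a + 4.54
(5) = 5.25*r^2 + 7.3*r + 2.59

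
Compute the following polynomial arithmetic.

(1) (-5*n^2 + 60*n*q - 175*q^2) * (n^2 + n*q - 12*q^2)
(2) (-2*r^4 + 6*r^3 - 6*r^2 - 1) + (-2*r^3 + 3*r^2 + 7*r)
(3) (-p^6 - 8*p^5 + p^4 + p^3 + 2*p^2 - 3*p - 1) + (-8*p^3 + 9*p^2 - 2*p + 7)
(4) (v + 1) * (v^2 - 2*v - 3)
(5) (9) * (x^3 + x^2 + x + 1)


(1) = -5*n^4 + 55*n^3*q - 55*n^2*q^2 - 895*n*q^3 + 2100*q^4
(2) = -2*r^4 + 4*r^3 - 3*r^2 + 7*r - 1
(3) = -p^6 - 8*p^5 + p^4 - 7*p^3 + 11*p^2 - 5*p + 6
(4) = v^3 - v^2 - 5*v - 3
(5) = 9*x^3 + 9*x^2 + 9*x + 9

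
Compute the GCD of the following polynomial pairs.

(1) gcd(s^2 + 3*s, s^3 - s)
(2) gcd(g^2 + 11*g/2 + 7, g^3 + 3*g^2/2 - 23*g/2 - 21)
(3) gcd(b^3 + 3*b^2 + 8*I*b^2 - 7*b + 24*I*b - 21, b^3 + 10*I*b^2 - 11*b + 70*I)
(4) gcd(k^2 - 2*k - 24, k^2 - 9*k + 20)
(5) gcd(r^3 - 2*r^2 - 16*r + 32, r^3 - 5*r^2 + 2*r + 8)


(1) = gcd(s*(s + 3), s*(s - 1)*(s + 1)) = s
(2) = gcd((g + 2)*(g + 7/2), (g - 7/2)*(g + 2)*(g + 3)) = g + 2
(3) = b + 7*I
(4) = gcd((k - 6)*(k + 4), (k - 5)*(k - 4)) = 1
(5) = gcd((r - 4)*(r - 2)*(r + 4), (r - 4)*(r - 2)*(r + 1)) = r^2 - 6*r + 8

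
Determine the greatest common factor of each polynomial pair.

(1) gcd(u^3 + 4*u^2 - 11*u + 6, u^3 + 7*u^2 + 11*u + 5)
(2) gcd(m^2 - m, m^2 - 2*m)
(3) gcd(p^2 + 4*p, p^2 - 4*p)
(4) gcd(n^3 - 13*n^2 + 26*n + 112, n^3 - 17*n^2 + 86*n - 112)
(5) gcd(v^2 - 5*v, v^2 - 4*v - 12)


(1) = 1
(2) = gcd(m*(m - 1), m*(m - 2)) = m
(3) = gcd(p*(p + 4), p*(p - 4)) = p
(4) = gcd((n - 8)*(n - 7)*(n + 2), (n - 8)*(n - 7)*(n - 2)) = n^2 - 15*n + 56
(5) = gcd(v*(v - 5), (v - 6)*(v + 2)) = 1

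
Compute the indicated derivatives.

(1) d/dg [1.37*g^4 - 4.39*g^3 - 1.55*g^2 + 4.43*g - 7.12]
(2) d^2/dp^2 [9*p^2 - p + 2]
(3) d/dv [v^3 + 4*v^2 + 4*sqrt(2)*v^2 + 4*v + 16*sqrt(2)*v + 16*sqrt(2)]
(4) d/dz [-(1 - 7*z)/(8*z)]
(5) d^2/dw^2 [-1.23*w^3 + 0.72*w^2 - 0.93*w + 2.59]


(1) = 5.48*g^3 - 13.17*g^2 - 3.1*g + 4.43
(2) = 18
(3) = 3*v^2 + 8*v + 8*sqrt(2)*v + 4 + 16*sqrt(2)
(4) = 1/(8*z^2)
(5) = 1.44 - 7.38*w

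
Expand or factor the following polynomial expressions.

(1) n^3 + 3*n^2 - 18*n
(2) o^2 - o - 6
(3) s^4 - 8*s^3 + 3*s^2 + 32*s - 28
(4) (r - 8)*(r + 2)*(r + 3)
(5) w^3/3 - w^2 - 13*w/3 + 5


(1) = n*(n - 3)*(n + 6)
(2) = (o - 3)*(o + 2)
(3) = (s - 7)*(s - 2)*(s - 1)*(s + 2)
(4) = r^3 - 3*r^2 - 34*r - 48
(5) = (w/3 + 1)*(w - 5)*(w - 1)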